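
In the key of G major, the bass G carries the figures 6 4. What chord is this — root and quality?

The figures 6 4 indicate a triad in second inversion.
In second inversion the root lies a fourth above the bass: a fourth above G in G major is C.
The chord tones are G, C, E, giving C major.

C major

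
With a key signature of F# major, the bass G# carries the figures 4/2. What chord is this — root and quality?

The figures 4/2 indicate a seventh chord in third inversion.
In third inversion the root lies a second above the bass: a second above G# in F# major is A#.
The chord tones are G#, A#, C#, E#, giving A# minor seventh.

A# minor seventh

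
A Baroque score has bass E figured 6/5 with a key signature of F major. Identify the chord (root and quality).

The figures 6/5 indicate a seventh chord in first inversion.
In first inversion the root lies a sixth above the bass: a sixth above E in F major is C.
The chord tones are E, G, Bb, C, giving C dominant seventh.

C dominant seventh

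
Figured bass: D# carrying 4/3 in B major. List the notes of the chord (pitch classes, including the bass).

The written figures 4/3 are shorthand for 6/4/3: the 6 is implied.
A third above D# in this key is F#.
A fourth above D# in this key is G#.
A sixth above D# in this key is B.
Together with the bass D#, this spells G# minor seventh in second inversion.

D#, F#, G#, B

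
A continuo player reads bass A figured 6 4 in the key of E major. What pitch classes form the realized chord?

A fourth above A in this key is D#.
A sixth above A in this key is F#.
Together with the bass A, this spells D# diminished in second inversion.

A, D#, F#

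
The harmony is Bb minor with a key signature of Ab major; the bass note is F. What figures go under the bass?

F is the fifth of Bb minor, so the chord is in second inversion.
A triad in second inversion is figured 6/4, conventionally abbreviated 6/4.

6/4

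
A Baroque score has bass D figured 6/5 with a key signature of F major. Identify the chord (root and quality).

The figures 6/5 indicate a seventh chord in first inversion.
In first inversion the root lies a sixth above the bass: a sixth above D in F major is Bb.
The chord tones are D, F, A, Bb, giving Bb major seventh.

Bb major seventh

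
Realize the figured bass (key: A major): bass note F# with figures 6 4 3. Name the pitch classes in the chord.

A third above F# in this key is A.
A fourth above F# in this key is B.
A sixth above F# in this key is D.
Together with the bass F#, this spells B minor seventh in second inversion.

F#, A, B, D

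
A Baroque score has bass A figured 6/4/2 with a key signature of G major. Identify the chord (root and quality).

B minor seventh

The figures 6/4/2 indicate a seventh chord in third inversion.
In third inversion the root lies a second above the bass: a second above A in G major is B.
The chord tones are A, B, D, F#, giving B minor seventh.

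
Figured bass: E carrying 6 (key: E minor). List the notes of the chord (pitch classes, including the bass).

The written figures 6 are shorthand for 6/3: the 3 is implied.
A third above E in this key is G.
A sixth above E in this key is C.
Together with the bass E, this spells C major in first inversion.

E, G, C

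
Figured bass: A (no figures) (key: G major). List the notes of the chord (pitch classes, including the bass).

An unfigured bass implies 5/3.
A third above A in this key is C.
A fifth above A in this key is E.
Together with the bass A, this spells A minor in root position.

A, C, E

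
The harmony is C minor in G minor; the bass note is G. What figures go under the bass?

6/4

G is the fifth of C minor, so the chord is in second inversion.
A triad in second inversion is figured 6/4, conventionally abbreviated 6/4.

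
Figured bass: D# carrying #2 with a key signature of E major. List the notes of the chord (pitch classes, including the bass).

D#, E#, G#, B

The written figures #2 are shorthand for 6/4/2: the 6/4 are implied.
A second above D# in this key is E, raised to E# by the sharp.
A fourth above D# in this key is G#.
A sixth above D# in this key is B.
Together with the bass D#, this spells E# half-diminished seventh in third inversion.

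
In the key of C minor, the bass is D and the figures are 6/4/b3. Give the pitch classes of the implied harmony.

D, Fb, G, Bb

A third above D in this key is F, lowered to Fb by the flat.
A fourth above D in this key is G.
A sixth above D in this key is Bb.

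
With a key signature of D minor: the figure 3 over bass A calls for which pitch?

C

Counting 2 letter steps above A lands on C; in D minor, that letter is C.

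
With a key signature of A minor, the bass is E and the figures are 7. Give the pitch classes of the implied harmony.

The written figures 7 are shorthand for 7/5/3: the 5/3 are implied.
A third above E in this key is G.
A fifth above E in this key is B.
A seventh above E in this key is D.
Together with the bass E, this spells E minor seventh in root position.

E, G, B, D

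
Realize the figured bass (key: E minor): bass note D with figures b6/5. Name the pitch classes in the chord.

D, F#, A, Bb

The written figures b6/5 are shorthand for 6/5/3: the 3 is implied.
A third above D in this key is F#.
A fifth above D in this key is A.
A sixth above D in this key is B, lowered to Bb by the flat.
Together with the bass D, this spells Bb augmented major seventh in first inversion.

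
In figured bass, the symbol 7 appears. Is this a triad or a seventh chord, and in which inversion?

7 is shorthand for 7/5/3.
Intervals of 7/5/3 above the bass form a seventh chord; the bass is the root, so this is root position.

seventh chord, root position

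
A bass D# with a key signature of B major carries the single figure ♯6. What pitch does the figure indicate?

B#

Counting 5 letter steps above D# lands on B; in B major, that letter is B.
The #6 figure raises it a semitone, giving B#.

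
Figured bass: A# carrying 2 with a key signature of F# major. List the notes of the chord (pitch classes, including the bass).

A#, B, D#, F#

The written figures 2 are shorthand for 6/4/2: the 6/4 are implied.
A second above A# in this key is B.
A fourth above A# in this key is D#.
A sixth above A# in this key is F#.
Together with the bass A#, this spells B major seventh in third inversion.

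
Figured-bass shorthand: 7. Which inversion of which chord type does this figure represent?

seventh chord, root position

7 is shorthand for 7/5/3.
Intervals of 7/5/3 above the bass form a seventh chord; the bass is the root, so this is root position.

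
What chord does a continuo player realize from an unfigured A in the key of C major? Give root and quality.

An unfigured bass indicates a triad in root position.
In root position the bass is the root, so the root is A.
The chord tones are A, C, E, giving A minor.

A minor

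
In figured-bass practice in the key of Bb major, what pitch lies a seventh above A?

Counting 6 letter steps above A lands on G; in Bb major, that letter is G.

G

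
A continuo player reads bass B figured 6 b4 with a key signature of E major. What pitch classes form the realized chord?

A fourth above B in this key is E, lowered to Eb by the flat.
A sixth above B in this key is G#.

B, Eb, G#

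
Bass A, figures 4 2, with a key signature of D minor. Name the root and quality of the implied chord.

Bb major seventh

The figures 4 2 indicate a seventh chord in third inversion.
In third inversion the root lies a second above the bass: a second above A in D minor is Bb.
The chord tones are A, Bb, D, F, giving Bb major seventh.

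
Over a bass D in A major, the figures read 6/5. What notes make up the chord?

D, F#, A, B

The written figures 6/5 are shorthand for 6/5/3: the 3 is implied.
A third above D in this key is F#.
A fifth above D in this key is A.
A sixth above D in this key is B.
Together with the bass D, this spells B minor seventh in first inversion.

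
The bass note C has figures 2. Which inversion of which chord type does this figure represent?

2 is shorthand for 6/4/2.
Intervals of 6/4/2 above the bass form a seventh chord; the bass is the seventh, so this is third inversion.

seventh chord, third inversion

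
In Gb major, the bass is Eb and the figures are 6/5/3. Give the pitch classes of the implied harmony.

Eb, Gb, Bb, Cb

A third above Eb in this key is Gb.
A fifth above Eb in this key is Bb.
A sixth above Eb in this key is Cb.
Together with the bass Eb, this spells Cb major seventh in first inversion.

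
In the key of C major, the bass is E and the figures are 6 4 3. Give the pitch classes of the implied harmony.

A third above E in this key is G.
A fourth above E in this key is A.
A sixth above E in this key is C.
Together with the bass E, this spells A minor seventh in second inversion.

E, G, A, C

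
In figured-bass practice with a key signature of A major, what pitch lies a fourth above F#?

B

Counting 3 letter steps above F# lands on B; in A major, that letter is B.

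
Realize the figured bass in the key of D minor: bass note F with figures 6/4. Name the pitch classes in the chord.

A fourth above F in this key is Bb.
A sixth above F in this key is D.
Together with the bass F, this spells Bb major in second inversion.

F, Bb, D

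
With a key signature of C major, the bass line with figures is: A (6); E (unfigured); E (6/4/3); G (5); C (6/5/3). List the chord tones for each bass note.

A (6/3): A, C, F.
E (5/3): E, G, B.
E (6/4/3): E, G, A, C.
G (5/3): G, B, D.
C (6/5/3): C, E, G, A.

A, C, F | E, G, B | E, G, A, C | G, B, D | C, E, G, A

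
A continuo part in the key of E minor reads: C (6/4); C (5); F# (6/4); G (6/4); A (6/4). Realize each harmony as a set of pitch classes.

C (6/4): C, F#, A.
C (5/3): C, E, G.
F# (6/4): F#, B, D.
G (6/4): G, C, E.
A (6/4): A, D, F#.

C, F#, A | C, E, G | F#, B, D | G, C, E | A, D, F#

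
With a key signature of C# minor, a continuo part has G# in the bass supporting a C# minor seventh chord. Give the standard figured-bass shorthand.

G# is the fifth of C# minor seventh, so the chord is in second inversion.
A seventh chord in second inversion is figured 6/4/3, conventionally abbreviated 4/3.

4/3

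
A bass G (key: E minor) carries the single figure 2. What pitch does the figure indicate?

A

Counting 1 letter step above G lands on A; in E minor, that letter is A.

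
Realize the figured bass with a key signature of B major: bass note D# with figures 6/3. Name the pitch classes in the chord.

D#, F#, B

A third above D# in this key is F#.
A sixth above D# in this key is B.
Together with the bass D#, this spells B major in first inversion.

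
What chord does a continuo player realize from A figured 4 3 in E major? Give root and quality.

D# half-diminished seventh

The figures 4 3 indicate a seventh chord in second inversion.
In second inversion the root lies a fourth above the bass: a fourth above A in E major is D#.
The chord tones are A, C#, D#, F#, giving D# half-diminished seventh.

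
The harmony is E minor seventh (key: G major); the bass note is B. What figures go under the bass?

4/3

B is the fifth of E minor seventh, so the chord is in second inversion.
A seventh chord in second inversion is figured 6/4/3, conventionally abbreviated 4/3.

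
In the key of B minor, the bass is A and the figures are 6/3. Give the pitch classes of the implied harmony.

A third above A in this key is C#.
A sixth above A in this key is F#.
Together with the bass A, this spells F# minor in first inversion.

A, C#, F#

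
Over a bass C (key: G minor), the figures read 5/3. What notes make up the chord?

A third above C in this key is Eb.
A fifth above C in this key is G.
Together with the bass C, this spells C minor in root position.

C, Eb, G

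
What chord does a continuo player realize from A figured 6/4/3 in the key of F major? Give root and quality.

D minor seventh

The figures 6/4/3 indicate a seventh chord in second inversion.
In second inversion the root lies a fourth above the bass: a fourth above A in F major is D.
The chord tones are A, C, D, F, giving D minor seventh.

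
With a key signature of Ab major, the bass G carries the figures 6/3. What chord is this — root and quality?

The figures 6/3 indicate a triad in first inversion.
In first inversion the root lies a sixth above the bass: a sixth above G in Ab major is Eb.
The chord tones are G, Bb, Eb, giving Eb major.

Eb major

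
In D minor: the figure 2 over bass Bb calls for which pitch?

Counting 1 letter step above Bb lands on C; in D minor, that letter is C.

C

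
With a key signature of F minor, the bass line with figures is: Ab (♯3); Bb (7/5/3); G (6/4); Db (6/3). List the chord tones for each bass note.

Ab (5/#3): Ab, C#, Eb.
Bb (7/5/3): Bb, Db, F, Ab.
G (6/4): G, C, Eb.
Db (6/3): Db, F, Bb.

Ab, C#, Eb | Bb, Db, F, Ab | G, C, Eb | Db, F, Bb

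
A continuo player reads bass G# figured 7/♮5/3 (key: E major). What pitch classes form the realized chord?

A third above G# in this key is B.
A fifth above G# in this key is D#, made natural (D) by the ♮ figure.
A seventh above G# in this key is F#.
Together with the bass G#, this spells G# half-diminished seventh in root position.

G#, B, D, F#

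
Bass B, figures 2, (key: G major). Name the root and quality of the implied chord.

The figures 2 indicate a seventh chord in third inversion.
In third inversion the root lies a second above the bass: a second above B in G major is C.
The chord tones are B, C, E, G, giving C major seventh.

C major seventh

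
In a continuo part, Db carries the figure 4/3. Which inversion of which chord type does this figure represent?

4/3 is shorthand for 6/4/3.
Intervals of 6/4/3 above the bass form a seventh chord; the bass is the fifth, so this is second inversion.

seventh chord, second inversion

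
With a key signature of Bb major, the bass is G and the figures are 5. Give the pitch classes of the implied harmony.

G, Bb, D

The written figures 5 are shorthand for 5/3: the 3 is implied.
A third above G in this key is Bb.
A fifth above G in this key is D.
Together with the bass G, this spells G minor in root position.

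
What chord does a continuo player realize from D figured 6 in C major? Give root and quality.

The figures 6 indicate a triad in first inversion.
In first inversion the root lies a sixth above the bass: a sixth above D in C major is B.
The chord tones are D, F, B, giving B diminished.

B diminished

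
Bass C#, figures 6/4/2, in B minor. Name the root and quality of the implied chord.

D major seventh

The figures 6/4/2 indicate a seventh chord in third inversion.
In third inversion the root lies a second above the bass: a second above C# in B minor is D.
The chord tones are C#, D, F#, A, giving D major seventh.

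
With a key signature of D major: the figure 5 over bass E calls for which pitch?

Counting 4 letter steps above E lands on B; in D major, that letter is B.

B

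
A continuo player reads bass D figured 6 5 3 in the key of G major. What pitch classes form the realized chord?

A third above D in this key is F#.
A fifth above D in this key is A.
A sixth above D in this key is B.
Together with the bass D, this spells B minor seventh in first inversion.

D, F#, A, B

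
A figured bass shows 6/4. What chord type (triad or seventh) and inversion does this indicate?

triad, second inversion

Intervals of 6/4 above the bass form a triad; the bass is the fifth, so this is second inversion.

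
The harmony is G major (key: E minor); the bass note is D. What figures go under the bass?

6/4

D is the fifth of G major, so the chord is in second inversion.
A triad in second inversion is figured 6/4, conventionally abbreviated 6/4.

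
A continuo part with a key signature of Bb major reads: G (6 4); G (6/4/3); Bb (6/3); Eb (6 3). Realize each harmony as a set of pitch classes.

G, C, Eb | G, Bb, C, Eb | Bb, D, G | Eb, G, C

G (6/4): G, C, Eb.
G (6/4/3): G, Bb, C, Eb.
Bb (6/3): Bb, D, G.
Eb (6/3): Eb, G, C.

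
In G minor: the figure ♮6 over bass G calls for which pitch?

E

Counting 5 letter steps above G lands on E; in G minor, that letter is Eb.
The ♮6 figure makes it natural, giving E.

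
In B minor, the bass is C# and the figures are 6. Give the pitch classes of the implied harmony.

The written figures 6 are shorthand for 6/3: the 3 is implied.
A third above C# in this key is E.
A sixth above C# in this key is A.
Together with the bass C#, this spells A major in first inversion.

C#, E, A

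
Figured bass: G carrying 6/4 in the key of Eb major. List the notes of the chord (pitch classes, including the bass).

A fourth above G in this key is C.
A sixth above G in this key is Eb.
Together with the bass G, this spells C minor in second inversion.

G, C, Eb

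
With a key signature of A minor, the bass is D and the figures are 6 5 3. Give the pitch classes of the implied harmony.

D, F, A, B

A third above D in this key is F.
A fifth above D in this key is A.
A sixth above D in this key is B.
Together with the bass D, this spells B half-diminished seventh in first inversion.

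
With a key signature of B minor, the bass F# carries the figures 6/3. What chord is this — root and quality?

D major

The figures 6/3 indicate a triad in first inversion.
In first inversion the root lies a sixth above the bass: a sixth above F# in B minor is D.
The chord tones are F#, A, D, giving D major.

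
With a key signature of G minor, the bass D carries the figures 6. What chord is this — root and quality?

The figures 6 indicate a triad in first inversion.
In first inversion the root lies a sixth above the bass: a sixth above D in G minor is Bb.
The chord tones are D, F, Bb, giving Bb major.

Bb major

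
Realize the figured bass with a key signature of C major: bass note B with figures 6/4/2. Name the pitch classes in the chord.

B, C, E, G

A second above B in this key is C.
A fourth above B in this key is E.
A sixth above B in this key is G.
Together with the bass B, this spells C major seventh in third inversion.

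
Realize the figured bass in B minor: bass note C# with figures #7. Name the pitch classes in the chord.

C#, E, G, B#

The written figures #7 are shorthand for 7/5/3: the 5/3 are implied.
A third above C# in this key is E.
A fifth above C# in this key is G.
A seventh above C# in this key is B, raised to B# by the sharp.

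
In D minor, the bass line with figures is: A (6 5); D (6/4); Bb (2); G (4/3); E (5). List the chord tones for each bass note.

A (6/5/3): A, C, E, F.
D (6/4): D, G, Bb.
Bb (6/4/2): Bb, C, E, G.
G (6/4/3): G, Bb, C, E.
E (5/3): E, G, Bb.

A, C, E, F | D, G, Bb | Bb, C, E, G | G, Bb, C, E | E, G, Bb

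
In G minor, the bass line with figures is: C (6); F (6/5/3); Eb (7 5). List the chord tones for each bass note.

C (6/3): C, Eb, A.
F (6/5/3): F, A, C, D.
Eb (7/5/3): Eb, G, Bb, D.

C, Eb, A | F, A, C, D | Eb, G, Bb, D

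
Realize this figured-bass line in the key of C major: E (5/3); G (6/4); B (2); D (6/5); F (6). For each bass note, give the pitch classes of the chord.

E (5/3): E, G, B.
G (6/4): G, C, E.
B (6/4/2): B, C, E, G.
D (6/5/3): D, F, A, B.
F (6/3): F, A, D.

E, G, B | G, C, E | B, C, E, G | D, F, A, B | F, A, D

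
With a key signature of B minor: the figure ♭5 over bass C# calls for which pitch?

Gb

Counting 4 letter steps above C# lands on G; in B minor, that letter is G.
The b5 figure lowers it a semitone, giving Gb.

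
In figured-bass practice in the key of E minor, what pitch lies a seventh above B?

Counting 6 letter steps above B lands on A; in E minor, that letter is A.

A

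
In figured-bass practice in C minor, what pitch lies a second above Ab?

Bb

Counting 1 letter step above Ab lands on B; in C minor, that letter is Bb.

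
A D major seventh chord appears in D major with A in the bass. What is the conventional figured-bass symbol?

4/3

A is the fifth of D major seventh, so the chord is in second inversion.
A seventh chord in second inversion is figured 6/4/3, conventionally abbreviated 4/3.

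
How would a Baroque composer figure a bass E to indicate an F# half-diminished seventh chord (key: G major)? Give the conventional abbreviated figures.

E is the seventh of F# half-diminished seventh, so the chord is in third inversion.
A seventh chord in third inversion is figured 6/4/2, conventionally abbreviated 4/2.

4/2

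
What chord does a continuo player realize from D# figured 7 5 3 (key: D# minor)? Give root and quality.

The figures 7 5 3 indicate a seventh chord in root position.
In root position the bass is the root, so the root is D#.
The chord tones are D#, F#, A#, C#, giving D# minor seventh.

D# minor seventh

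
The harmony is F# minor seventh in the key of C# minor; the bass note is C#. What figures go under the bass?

4/3

C# is the fifth of F# minor seventh, so the chord is in second inversion.
A seventh chord in second inversion is figured 6/4/3, conventionally abbreviated 4/3.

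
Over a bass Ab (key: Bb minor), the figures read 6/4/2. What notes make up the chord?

A second above Ab in this key is Bb.
A fourth above Ab in this key is Db.
A sixth above Ab in this key is F.
Together with the bass Ab, this spells Bb minor seventh in third inversion.

Ab, Bb, Db, F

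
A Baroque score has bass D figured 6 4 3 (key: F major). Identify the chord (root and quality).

G minor seventh

The figures 6 4 3 indicate a seventh chord in second inversion.
In second inversion the root lies a fourth above the bass: a fourth above D in F major is G.
The chord tones are D, F, G, Bb, giving G minor seventh.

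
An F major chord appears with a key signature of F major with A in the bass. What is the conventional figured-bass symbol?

A is the third of F major, so the chord is in first inversion.
A triad in first inversion is figured 6/3, conventionally abbreviated 6.

6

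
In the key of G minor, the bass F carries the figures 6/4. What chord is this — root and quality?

The figures 6/4 indicate a triad in second inversion.
In second inversion the root lies a fourth above the bass: a fourth above F in G minor is Bb.
The chord tones are F, Bb, D, giving Bb major.

Bb major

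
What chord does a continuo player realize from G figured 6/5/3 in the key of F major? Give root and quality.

The figures 6/5/3 indicate a seventh chord in first inversion.
In first inversion the root lies a sixth above the bass: a sixth above G in F major is E.
The chord tones are G, Bb, D, E, giving E half-diminished seventh.

E half-diminished seventh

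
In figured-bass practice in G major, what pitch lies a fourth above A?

D

Counting 3 letter steps above A lands on D; in G major, that letter is D.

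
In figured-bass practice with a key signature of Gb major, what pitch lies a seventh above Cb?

Bb

Counting 6 letter steps above Cb lands on B; in Gb major, that letter is Bb.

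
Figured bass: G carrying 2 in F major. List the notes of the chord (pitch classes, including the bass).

G, A, C, E

The written figures 2 are shorthand for 6/4/2: the 6/4 are implied.
A second above G in this key is A.
A fourth above G in this key is C.
A sixth above G in this key is E.
Together with the bass G, this spells A minor seventh in third inversion.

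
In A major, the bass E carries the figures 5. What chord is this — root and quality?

The figures 5 indicate a triad in root position.
In root position the bass is the root, so the root is E.
The chord tones are E, G#, B, giving E major.

E major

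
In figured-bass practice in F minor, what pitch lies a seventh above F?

Eb

Counting 6 letter steps above F lands on E; in F minor, that letter is Eb.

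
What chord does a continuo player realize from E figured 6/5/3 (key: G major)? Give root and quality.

The figures 6/5/3 indicate a seventh chord in first inversion.
In first inversion the root lies a sixth above the bass: a sixth above E in G major is C.
The chord tones are E, G, B, C, giving C major seventh.

C major seventh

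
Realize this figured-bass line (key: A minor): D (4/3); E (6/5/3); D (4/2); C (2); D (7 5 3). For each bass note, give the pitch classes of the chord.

D (6/4/3): D, F, G, B.
E (6/5/3): E, G, B, C.
D (6/4/2): D, E, G, B.
C (6/4/2): C, D, F, A.
D (7/5/3): D, F, A, C.

D, F, G, B | E, G, B, C | D, E, G, B | C, D, F, A | D, F, A, C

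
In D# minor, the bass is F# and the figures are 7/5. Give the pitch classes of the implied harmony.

F#, A#, C#, E#

The written figures 7/5 are shorthand for 7/5/3: the 3 is implied.
A third above F# in this key is A#.
A fifth above F# in this key is C#.
A seventh above F# in this key is E#.
Together with the bass F#, this spells F# major seventh in root position.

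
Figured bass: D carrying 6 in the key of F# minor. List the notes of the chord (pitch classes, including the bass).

D, F#, B

The written figures 6 are shorthand for 6/3: the 3 is implied.
A third above D in this key is F#.
A sixth above D in this key is B.
Together with the bass D, this spells B minor in first inversion.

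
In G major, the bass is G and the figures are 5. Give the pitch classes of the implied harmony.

The written figures 5 are shorthand for 5/3: the 3 is implied.
A third above G in this key is B.
A fifth above G in this key is D.
Together with the bass G, this spells G major in root position.

G, B, D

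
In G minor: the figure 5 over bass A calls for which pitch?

Eb

Counting 4 letter steps above A lands on E; in G minor, that letter is Eb.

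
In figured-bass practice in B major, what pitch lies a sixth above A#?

Counting 5 letter steps above A# lands on F; in B major, that letter is F#.

F#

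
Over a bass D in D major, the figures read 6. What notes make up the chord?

D, F#, B

The written figures 6 are shorthand for 6/3: the 3 is implied.
A third above D in this key is F#.
A sixth above D in this key is B.
Together with the bass D, this spells B minor in first inversion.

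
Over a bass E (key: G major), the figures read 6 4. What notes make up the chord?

E, A, C

A fourth above E in this key is A.
A sixth above E in this key is C.
Together with the bass E, this spells A minor in second inversion.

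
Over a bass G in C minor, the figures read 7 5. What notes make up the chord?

The written figures 7 5 are shorthand for 7/5/3: the 3 is implied.
A third above G in this key is Bb.
A fifth above G in this key is D.
A seventh above G in this key is F.
Together with the bass G, this spells G minor seventh in root position.

G, Bb, D, F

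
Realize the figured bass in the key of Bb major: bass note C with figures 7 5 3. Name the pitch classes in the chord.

A third above C in this key is Eb.
A fifth above C in this key is G.
A seventh above C in this key is Bb.
Together with the bass C, this spells C minor seventh in root position.

C, Eb, G, Bb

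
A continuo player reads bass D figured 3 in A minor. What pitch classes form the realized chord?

The written figures 3 are shorthand for 5/3: the 5 is implied.
A third above D in this key is F.
A fifth above D in this key is A.
Together with the bass D, this spells D minor in root position.

D, F, A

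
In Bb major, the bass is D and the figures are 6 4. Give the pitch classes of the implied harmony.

D, G, Bb

A fourth above D in this key is G.
A sixth above D in this key is Bb.
Together with the bass D, this spells G minor in second inversion.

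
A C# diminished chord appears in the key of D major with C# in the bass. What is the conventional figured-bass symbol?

C# is the root of C# diminished, so the chord is in root position.
A triad in root position is figured 5/3, conventionally abbreviated (no figures — root-position triad).

no figures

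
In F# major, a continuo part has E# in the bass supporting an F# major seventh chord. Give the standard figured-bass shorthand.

E# is the seventh of F# major seventh, so the chord is in third inversion.
A seventh chord in third inversion is figured 6/4/2, conventionally abbreviated 4/2.

4/2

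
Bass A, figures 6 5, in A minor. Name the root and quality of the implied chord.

F major seventh

The figures 6 5 indicate a seventh chord in first inversion.
In first inversion the root lies a sixth above the bass: a sixth above A in A minor is F.
The chord tones are A, C, E, F, giving F major seventh.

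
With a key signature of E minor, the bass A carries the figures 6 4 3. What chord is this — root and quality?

D dominant seventh

The figures 6 4 3 indicate a seventh chord in second inversion.
In second inversion the root lies a fourth above the bass: a fourth above A in E minor is D.
The chord tones are A, C, D, F#, giving D dominant seventh.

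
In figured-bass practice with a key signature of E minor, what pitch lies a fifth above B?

F#

Counting 4 letter steps above B lands on F; in E minor, that letter is F#.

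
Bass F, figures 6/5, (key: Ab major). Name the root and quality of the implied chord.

Db major seventh

The figures 6/5 indicate a seventh chord in first inversion.
In first inversion the root lies a sixth above the bass: a sixth above F in Ab major is Db.
The chord tones are F, Ab, C, Db, giving Db major seventh.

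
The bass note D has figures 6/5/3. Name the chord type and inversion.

seventh chord, first inversion

Intervals of 6/5/3 above the bass form a seventh chord; the bass is the third, so this is first inversion.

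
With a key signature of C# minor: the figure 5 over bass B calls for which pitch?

Counting 4 letter steps above B lands on F; in C# minor, that letter is F#.

F#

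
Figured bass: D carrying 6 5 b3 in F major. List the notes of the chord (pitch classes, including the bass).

A third above D in this key is F, lowered to Fb by the flat.
A fifth above D in this key is A.
A sixth above D in this key is Bb.

D, Fb, A, Bb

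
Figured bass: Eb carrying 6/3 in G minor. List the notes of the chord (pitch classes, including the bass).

Eb, G, C

A third above Eb in this key is G.
A sixth above Eb in this key is C.
Together with the bass Eb, this spells C minor in first inversion.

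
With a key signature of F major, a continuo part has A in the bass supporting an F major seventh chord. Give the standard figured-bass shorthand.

A is the third of F major seventh, so the chord is in first inversion.
A seventh chord in first inversion is figured 6/5/3, conventionally abbreviated 6/5.

6/5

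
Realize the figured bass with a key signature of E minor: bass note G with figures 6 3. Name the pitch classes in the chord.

G, B, E

A third above G in this key is B.
A sixth above G in this key is E.
Together with the bass G, this spells E minor in first inversion.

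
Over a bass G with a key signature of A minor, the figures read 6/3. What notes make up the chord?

A third above G in this key is B.
A sixth above G in this key is E.
Together with the bass G, this spells E minor in first inversion.

G, B, E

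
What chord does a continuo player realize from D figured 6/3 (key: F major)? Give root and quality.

Bb major

The figures 6/3 indicate a triad in first inversion.
In first inversion the root lies a sixth above the bass: a sixth above D in F major is Bb.
The chord tones are D, F, Bb, giving Bb major.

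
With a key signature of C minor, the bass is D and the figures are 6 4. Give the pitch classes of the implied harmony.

A fourth above D in this key is G.
A sixth above D in this key is Bb.
Together with the bass D, this spells G minor in second inversion.

D, G, Bb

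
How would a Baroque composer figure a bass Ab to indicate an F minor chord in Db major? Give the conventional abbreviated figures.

6

Ab is the third of F minor, so the chord is in first inversion.
A triad in first inversion is figured 6/3, conventionally abbreviated 6.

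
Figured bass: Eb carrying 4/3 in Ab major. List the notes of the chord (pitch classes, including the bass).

Eb, G, Ab, C

The written figures 4/3 are shorthand for 6/4/3: the 6 is implied.
A third above Eb in this key is G.
A fourth above Eb in this key is Ab.
A sixth above Eb in this key is C.
Together with the bass Eb, this spells Ab major seventh in second inversion.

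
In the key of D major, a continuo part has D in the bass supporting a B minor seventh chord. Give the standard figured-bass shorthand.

D is the third of B minor seventh, so the chord is in first inversion.
A seventh chord in first inversion is figured 6/5/3, conventionally abbreviated 6/5.

6/5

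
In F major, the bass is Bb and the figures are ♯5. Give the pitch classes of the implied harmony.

The written figures ♯5 are shorthand for 5/3: the 3 is implied.
A third above Bb in this key is D.
A fifth above Bb in this key is F, raised to F# by the sharp.
Together with the bass Bb, this spells Bb augmented in root position.

Bb, D, F#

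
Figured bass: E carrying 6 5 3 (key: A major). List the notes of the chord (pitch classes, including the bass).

A third above E in this key is G#.
A fifth above E in this key is B.
A sixth above E in this key is C#.
Together with the bass E, this spells C# minor seventh in first inversion.

E, G#, B, C#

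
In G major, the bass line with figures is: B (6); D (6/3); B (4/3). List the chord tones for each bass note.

B (6/3): B, D, G.
D (6/3): D, F#, B.
B (6/4/3): B, D, E, G.

B, D, G | D, F#, B | B, D, E, G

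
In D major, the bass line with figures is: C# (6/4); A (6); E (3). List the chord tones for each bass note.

C#, F#, A | A, C#, F# | E, G, B

C# (6/4): C#, F#, A.
A (6/3): A, C#, F#.
E (5/3): E, G, B.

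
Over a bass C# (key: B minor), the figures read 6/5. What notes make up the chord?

The written figures 6/5 are shorthand for 6/5/3: the 3 is implied.
A third above C# in this key is E.
A fifth above C# in this key is G.
A sixth above C# in this key is A.
Together with the bass C#, this spells A dominant seventh in first inversion.

C#, E, G, A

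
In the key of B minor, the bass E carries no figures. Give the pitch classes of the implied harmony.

E, G, B

An unfigured bass implies 5/3.
A third above E in this key is G.
A fifth above E in this key is B.
Together with the bass E, this spells E minor in root position.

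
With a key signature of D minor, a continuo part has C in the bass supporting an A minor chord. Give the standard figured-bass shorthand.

C is the third of A minor, so the chord is in first inversion.
A triad in first inversion is figured 6/3, conventionally abbreviated 6.

6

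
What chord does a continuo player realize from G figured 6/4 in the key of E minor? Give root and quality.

The figures 6/4 indicate a triad in second inversion.
In second inversion the root lies a fourth above the bass: a fourth above G in E minor is C.
The chord tones are G, C, E, giving C major.

C major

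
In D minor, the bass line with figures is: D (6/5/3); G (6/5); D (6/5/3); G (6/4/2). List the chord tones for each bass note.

D, F, A, Bb | G, Bb, D, E | D, F, A, Bb | G, A, C, E

D (6/5/3): D, F, A, Bb.
G (6/5/3): G, Bb, D, E.
D (6/5/3): D, F, A, Bb.
G (6/4/2): G, A, C, E.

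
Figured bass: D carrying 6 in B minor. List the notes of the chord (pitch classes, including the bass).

The written figures 6 are shorthand for 6/3: the 3 is implied.
A third above D in this key is F#.
A sixth above D in this key is B.
Together with the bass D, this spells B minor in first inversion.

D, F#, B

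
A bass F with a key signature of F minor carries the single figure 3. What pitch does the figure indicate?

Ab

Counting 2 letter steps above F lands on A; in F minor, that letter is Ab.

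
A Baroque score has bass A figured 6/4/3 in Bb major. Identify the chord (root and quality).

D minor seventh

The figures 6/4/3 indicate a seventh chord in second inversion.
In second inversion the root lies a fourth above the bass: a fourth above A in Bb major is D.
The chord tones are A, C, D, F, giving D minor seventh.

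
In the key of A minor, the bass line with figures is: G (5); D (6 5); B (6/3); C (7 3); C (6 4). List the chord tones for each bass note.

G, B, D | D, F, A, B | B, D, G | C, E, G, B | C, F, A

G (5/3): G, B, D.
D (6/5/3): D, F, A, B.
B (6/3): B, D, G.
C (7/5/3): C, E, G, B.
C (6/4): C, F, A.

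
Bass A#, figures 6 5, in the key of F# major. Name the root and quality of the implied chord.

F# major seventh

The figures 6 5 indicate a seventh chord in first inversion.
In first inversion the root lies a sixth above the bass: a sixth above A# in F# major is F#.
The chord tones are A#, C#, E#, F#, giving F# major seventh.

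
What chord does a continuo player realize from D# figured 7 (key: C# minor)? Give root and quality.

D# half-diminished seventh

The figures 7 indicate a seventh chord in root position.
In root position the bass is the root, so the root is D#.
The chord tones are D#, F#, A, C#, giving D# half-diminished seventh.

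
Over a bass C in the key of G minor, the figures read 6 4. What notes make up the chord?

C, F, A

A fourth above C in this key is F.
A sixth above C in this key is A.
Together with the bass C, this spells F major in second inversion.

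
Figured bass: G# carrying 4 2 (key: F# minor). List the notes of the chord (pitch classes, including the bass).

The written figures 4 2 are shorthand for 6/4/2: the 6 is implied.
A second above G# in this key is A.
A fourth above G# in this key is C#.
A sixth above G# in this key is E.
Together with the bass G#, this spells A major seventh in third inversion.

G#, A, C#, E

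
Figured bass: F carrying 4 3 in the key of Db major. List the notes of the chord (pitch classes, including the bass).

F, Ab, Bb, Db

The written figures 4 3 are shorthand for 6/4/3: the 6 is implied.
A third above F in this key is Ab.
A fourth above F in this key is Bb.
A sixth above F in this key is Db.
Together with the bass F, this spells Bb minor seventh in second inversion.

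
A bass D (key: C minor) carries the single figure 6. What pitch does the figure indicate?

Bb

Counting 5 letter steps above D lands on B; in C minor, that letter is Bb.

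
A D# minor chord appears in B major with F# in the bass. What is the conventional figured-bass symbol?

6

F# is the third of D# minor, so the chord is in first inversion.
A triad in first inversion is figured 6/3, conventionally abbreviated 6.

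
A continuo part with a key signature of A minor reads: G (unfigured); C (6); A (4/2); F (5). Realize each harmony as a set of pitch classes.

G, B, D | C, E, A | A, B, D, F | F, A, C

G (5/3): G, B, D.
C (6/3): C, E, A.
A (6/4/2): A, B, D, F.
F (5/3): F, A, C.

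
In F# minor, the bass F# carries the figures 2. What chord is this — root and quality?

The figures 2 indicate a seventh chord in third inversion.
In third inversion the root lies a second above the bass: a second above F# in F# minor is G#.
The chord tones are F#, G#, B, D, giving G# half-diminished seventh.

G# half-diminished seventh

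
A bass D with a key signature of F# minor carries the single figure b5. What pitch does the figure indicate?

Ab

Counting 4 letter steps above D lands on A; in F# minor, that letter is A.
The b5 figure lowers it a semitone, giving Ab.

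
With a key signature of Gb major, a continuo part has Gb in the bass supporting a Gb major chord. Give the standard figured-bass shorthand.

no figures

Gb is the root of Gb major, so the chord is in root position.
A triad in root position is figured 5/3, conventionally abbreviated (no figures — root-position triad).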